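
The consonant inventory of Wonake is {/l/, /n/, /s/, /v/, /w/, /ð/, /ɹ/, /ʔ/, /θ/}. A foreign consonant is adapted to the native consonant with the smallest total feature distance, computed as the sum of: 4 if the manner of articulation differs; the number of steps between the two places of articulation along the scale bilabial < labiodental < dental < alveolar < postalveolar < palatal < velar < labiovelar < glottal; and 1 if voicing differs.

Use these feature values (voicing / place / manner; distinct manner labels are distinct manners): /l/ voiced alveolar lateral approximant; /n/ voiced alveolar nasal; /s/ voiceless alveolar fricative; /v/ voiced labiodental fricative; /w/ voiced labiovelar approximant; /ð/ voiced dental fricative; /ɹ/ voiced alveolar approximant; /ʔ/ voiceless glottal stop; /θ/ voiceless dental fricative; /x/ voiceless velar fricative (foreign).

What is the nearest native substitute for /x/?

s

/s/ is closest: same manner (fricative), place distance 3 (velar→alveolar), same voicing; total 3. Next closest is /θ/ at distance 4.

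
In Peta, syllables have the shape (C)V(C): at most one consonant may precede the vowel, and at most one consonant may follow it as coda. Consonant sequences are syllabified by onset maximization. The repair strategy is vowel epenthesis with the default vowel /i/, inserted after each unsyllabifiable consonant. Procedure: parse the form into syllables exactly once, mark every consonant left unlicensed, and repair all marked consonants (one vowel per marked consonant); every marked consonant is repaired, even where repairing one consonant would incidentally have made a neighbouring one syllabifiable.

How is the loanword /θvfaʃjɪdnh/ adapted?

The consonants /θ/, /v/, /n/, /h/ cannot be parsed into a legal (C)V(C) syllable (at most one coda consonant is licensed; onsets are limited to one consonant).
Each unlicensed consonant becomes the onset of a new syllable: /θ/ → /θi/, /v/ → /vi/, /n/ → /ni/, /h/ → /hi/.

θivifaʃjɪdnihi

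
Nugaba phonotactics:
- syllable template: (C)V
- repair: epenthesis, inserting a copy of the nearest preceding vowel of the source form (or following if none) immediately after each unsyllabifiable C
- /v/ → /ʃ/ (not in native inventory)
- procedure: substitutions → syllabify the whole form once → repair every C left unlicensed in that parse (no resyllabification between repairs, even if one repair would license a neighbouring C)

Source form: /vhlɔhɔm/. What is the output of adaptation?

ʃɔhɔlɔhɔmɔ

Substitution: /v/ → /ʃ/, giving /ʃhlɔhɔm/.
Under (C)V, the unsyllabifiable consonants are /ʃ/, /h/, /m/ (no codas are permitted; onsets are limited to one consonant).
Inserting the epenthetic vowel yields /ʃ/ → /ʃɔ/, /h/ → /hɔ/, /m/ → /mɔ/.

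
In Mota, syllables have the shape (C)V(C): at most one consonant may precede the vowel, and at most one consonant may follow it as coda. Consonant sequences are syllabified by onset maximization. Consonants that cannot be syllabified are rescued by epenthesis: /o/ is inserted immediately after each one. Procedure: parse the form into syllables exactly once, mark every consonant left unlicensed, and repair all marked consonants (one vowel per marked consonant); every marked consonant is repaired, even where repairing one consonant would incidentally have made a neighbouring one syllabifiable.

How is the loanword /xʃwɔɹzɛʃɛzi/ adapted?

xoʃowɔɹzɛʃɛzi

Under (C)V(C), the unsyllabifiable consonants are /x/, /ʃ/ (at most one coda consonant is licensed; onsets are limited to one consonant).
Each unlicensed consonant becomes the onset of a new syllable: /x/ → /xo/, /ʃ/ → /ʃo/.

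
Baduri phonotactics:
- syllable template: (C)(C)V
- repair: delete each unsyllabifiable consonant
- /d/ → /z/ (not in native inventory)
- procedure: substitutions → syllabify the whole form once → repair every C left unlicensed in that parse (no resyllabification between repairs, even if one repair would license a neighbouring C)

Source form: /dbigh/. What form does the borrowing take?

Substitution: /d/ → /z/, giving /zbigh/.
The consonants /g/, /h/ cannot be parsed into a legal (C)(C)V syllable (no codas are permitted; onsets may contain at most 2 consonants).
Deletion applies to /g/, /h/.

zbi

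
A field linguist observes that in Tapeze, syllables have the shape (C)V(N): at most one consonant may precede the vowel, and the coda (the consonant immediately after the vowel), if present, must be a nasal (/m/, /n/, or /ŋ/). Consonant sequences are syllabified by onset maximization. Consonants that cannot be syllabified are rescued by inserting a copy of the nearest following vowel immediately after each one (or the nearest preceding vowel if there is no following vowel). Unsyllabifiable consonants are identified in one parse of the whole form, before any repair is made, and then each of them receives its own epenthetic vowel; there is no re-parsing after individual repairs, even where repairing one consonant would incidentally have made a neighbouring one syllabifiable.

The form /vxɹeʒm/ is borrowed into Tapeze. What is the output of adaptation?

vexeɹeʒeme

Under (C)V(N), the unsyllabifiable consonants are /v/, /x/, /ʒ/, /m/ (only a nasal (/m/, /n/, or /ŋ/) is licensed in coda position; onsets are limited to one consonant).
Inserting the epenthetic vowel yields /v/ → /ve/, /x/ → /xe/, /ʒ/ → /ʒe/, /m/ → /me/.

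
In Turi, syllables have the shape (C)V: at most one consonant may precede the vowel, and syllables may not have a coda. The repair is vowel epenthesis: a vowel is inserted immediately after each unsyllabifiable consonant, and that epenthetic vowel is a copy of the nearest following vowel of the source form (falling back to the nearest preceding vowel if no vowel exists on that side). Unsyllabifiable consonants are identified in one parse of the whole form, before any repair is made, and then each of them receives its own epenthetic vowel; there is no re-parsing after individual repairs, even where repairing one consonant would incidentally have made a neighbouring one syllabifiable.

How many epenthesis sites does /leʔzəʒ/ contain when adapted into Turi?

2

The unsyllabifiable consonants are /ʔ/, /ʒ/; each receives one epenthetic vowel.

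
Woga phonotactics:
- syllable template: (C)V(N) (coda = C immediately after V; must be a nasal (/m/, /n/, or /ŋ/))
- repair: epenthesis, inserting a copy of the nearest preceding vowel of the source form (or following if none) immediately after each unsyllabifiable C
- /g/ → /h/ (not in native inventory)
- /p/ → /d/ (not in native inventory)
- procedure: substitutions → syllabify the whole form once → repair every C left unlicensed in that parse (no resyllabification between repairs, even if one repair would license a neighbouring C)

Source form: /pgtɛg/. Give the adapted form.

Substitution: /p/ → /d/, /g/ → /h/, giving /dhtɛh/.
Under (C)V(N), the unsyllabifiable consonants are /d/, /h/, /h/ (only a nasal (/m/, /n/, or /ŋ/) is licensed in coda position; onsets are limited to one consonant).
Epenthesis after each stranded consonant: /d/ → /dɛ/, /h/ → /hɛ/, /h/ → /hɛ/.

dɛhɛtɛhɛ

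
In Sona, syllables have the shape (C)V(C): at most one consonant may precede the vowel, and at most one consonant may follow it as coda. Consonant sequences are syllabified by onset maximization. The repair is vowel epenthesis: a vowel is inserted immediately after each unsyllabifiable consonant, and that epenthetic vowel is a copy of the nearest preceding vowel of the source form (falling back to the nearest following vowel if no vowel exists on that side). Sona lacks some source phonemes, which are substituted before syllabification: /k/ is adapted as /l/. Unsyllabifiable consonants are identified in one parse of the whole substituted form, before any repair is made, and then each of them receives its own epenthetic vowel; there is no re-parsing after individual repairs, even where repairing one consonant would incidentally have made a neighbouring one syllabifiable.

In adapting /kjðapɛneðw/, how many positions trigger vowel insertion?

After substitution the input is /ljðapɛneðw/.
The unsyllabifiable consonants are /l/, /j/, /w/; each receives one epenthetic vowel.

3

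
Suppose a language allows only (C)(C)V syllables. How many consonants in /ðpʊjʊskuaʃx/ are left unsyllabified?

Syllabifying with onset maximization leaves /ʃ/, /x/ stranded (no codas are permitted; onsets may contain at most 2 consonants).

2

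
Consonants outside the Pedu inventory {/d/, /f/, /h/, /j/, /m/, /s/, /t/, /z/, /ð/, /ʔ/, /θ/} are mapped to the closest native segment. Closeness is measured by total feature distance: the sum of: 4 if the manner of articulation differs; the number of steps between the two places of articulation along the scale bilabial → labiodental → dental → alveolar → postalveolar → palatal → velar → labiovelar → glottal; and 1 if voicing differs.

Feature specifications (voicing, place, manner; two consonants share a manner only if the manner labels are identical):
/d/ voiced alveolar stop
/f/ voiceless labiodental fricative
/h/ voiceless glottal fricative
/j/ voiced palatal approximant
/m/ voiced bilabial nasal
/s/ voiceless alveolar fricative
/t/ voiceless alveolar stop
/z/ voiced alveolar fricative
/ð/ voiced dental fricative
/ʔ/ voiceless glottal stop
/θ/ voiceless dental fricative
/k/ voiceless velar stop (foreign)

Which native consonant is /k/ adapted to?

ʔ

/ʔ/ is closest: same manner (stop), place distance 2 (velar→glottal), same voicing; total 2. Next closest is /t/ at distance 3.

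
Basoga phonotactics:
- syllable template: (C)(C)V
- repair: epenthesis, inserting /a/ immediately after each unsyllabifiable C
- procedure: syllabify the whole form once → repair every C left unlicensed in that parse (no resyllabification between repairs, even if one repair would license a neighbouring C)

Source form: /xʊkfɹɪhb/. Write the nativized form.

Syllabifying with onset maximization leaves /k/, /h/, /b/ stranded (no codas are permitted; onsets may contain at most 2 consonants).
Each unlicensed consonant becomes the onset of a new syllable: /k/ → /ka/, /h/ → /ha/, /b/ → /ba/.

xʊkafɹɪhaba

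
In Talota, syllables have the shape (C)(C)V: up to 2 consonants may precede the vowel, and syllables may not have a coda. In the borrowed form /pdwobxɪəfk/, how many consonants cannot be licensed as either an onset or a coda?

Syllabifying with onset maximization leaves /p/, /f/, /k/ stranded (no codas are permitted; onsets may contain at most 2 consonants).

3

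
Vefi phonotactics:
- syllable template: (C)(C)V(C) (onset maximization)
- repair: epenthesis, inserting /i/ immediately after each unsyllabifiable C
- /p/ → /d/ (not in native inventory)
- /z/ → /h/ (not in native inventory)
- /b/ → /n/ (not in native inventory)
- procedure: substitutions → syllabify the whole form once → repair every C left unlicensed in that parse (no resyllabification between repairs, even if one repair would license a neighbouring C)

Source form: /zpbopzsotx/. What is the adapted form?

Substitution: /z/ → /h/, /p/ → /d/, /b/ → /n/, giving /hdnodhsotx/.
The consonants /h/, /x/ cannot be parsed into a legal (C)(C)V(C) syllable (at most one coda consonant is licensed; onsets may contain at most 2 consonants).
Epenthesis after each stranded consonant: /h/ → /hi/, /x/ → /xi/.

hidnodhsotxi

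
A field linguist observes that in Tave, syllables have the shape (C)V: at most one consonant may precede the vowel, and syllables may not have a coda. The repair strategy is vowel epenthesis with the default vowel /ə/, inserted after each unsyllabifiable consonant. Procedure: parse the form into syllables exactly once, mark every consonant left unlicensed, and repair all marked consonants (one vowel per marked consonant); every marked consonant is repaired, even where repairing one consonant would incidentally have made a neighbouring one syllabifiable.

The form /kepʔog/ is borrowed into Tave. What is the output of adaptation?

kepəʔogə

The consonants /p/, /g/ cannot be parsed into a legal (C)V syllable (no codas are permitted; onsets are limited to one consonant).
Inserting the epenthetic vowel yields /p/ → /pə/, /g/ → /gə/.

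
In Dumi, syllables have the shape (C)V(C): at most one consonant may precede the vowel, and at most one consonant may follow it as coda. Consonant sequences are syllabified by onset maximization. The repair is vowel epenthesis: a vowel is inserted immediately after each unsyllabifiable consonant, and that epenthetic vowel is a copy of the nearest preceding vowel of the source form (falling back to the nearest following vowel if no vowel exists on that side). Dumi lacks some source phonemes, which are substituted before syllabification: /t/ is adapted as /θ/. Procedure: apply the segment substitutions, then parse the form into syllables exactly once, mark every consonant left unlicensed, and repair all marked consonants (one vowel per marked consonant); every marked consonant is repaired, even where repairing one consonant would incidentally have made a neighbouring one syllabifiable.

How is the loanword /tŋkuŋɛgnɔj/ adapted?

θuŋukuŋɛgnɔj

Substitution: /t/ → /θ/, giving /θŋkuŋɛgnɔj/.
Syllabifying with onset maximization leaves /θ/, /ŋ/ stranded (at most one coda consonant is licensed; onsets are limited to one consonant).
Epenthesis after each stranded consonant: /θ/ → /θu/, /ŋ/ → /ŋu/.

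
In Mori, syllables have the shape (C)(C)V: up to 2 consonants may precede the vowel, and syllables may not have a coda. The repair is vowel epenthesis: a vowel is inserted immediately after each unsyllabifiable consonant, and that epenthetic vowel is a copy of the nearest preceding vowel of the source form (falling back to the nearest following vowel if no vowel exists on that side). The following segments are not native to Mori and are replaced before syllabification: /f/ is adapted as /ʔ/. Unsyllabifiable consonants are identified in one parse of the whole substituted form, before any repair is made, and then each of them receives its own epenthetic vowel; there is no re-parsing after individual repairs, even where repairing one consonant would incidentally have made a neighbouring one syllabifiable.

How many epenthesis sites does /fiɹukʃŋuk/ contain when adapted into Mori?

2

After substitution the input is /ʔiɹukʃŋuk/.
The unsyllabifiable consonants are /k/, /k/; each receives one epenthetic vowel.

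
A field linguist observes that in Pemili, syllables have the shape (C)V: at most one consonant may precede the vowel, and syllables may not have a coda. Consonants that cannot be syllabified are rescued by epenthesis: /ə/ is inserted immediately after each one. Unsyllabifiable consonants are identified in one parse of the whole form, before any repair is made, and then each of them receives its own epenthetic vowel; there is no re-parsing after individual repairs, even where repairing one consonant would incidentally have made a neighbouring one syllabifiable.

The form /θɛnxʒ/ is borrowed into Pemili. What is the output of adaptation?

Syllabifying with onset maximization leaves /n/, /x/, /ʒ/ stranded (no codas are permitted; onsets are limited to one consonant).
Inserting the epenthetic vowel yields /n/ → /nə/, /x/ → /xə/, /ʒ/ → /ʒə/.

θɛnəxəʒə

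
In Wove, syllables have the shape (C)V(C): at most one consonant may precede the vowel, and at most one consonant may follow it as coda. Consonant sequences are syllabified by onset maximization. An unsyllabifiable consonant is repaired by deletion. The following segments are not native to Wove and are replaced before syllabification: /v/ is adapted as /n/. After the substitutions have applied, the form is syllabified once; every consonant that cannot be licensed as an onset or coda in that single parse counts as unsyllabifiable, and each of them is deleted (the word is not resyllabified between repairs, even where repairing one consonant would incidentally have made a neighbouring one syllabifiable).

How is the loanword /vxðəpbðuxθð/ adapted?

ðəpðux

Substitution: /v/ → /n/, giving /nxðəpbðuxθð/.
Under (C)V(C), the unsyllabifiable consonants are /n/, /x/, /b/, /θ/, /ð/ (at most one coda consonant is licensed; onsets are limited to one consonant).
Each unlicensed consonant is deleted: /n/, /x/, /b/, /θ/, /ð/.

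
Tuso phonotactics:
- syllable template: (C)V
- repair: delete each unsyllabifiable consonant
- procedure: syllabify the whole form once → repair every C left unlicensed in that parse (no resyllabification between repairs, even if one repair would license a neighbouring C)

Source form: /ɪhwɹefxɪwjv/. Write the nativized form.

The consonants /h/, /w/, /f/, /w/, /j/, /v/ cannot be parsed into a legal (C)V syllable (no codas are permitted; onsets are limited to one consonant).
Deleting the stranded consonants removes /h/, /w/, /f/, /w/, /j/, /v/.

ɪɹexɪ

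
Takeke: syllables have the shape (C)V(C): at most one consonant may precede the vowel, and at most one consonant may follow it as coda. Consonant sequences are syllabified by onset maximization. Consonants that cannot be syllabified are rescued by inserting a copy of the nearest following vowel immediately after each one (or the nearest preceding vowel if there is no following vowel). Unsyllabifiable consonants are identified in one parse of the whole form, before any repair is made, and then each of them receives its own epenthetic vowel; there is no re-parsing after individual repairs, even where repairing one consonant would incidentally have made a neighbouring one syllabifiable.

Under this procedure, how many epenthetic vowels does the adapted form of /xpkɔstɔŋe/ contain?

2

The unsyllabifiable consonants are /x/, /p/; each receives one epenthetic vowel.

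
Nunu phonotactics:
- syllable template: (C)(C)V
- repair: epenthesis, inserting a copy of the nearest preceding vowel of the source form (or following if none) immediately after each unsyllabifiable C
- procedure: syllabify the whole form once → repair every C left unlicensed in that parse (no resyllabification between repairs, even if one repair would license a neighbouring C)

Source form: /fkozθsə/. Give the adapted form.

fkozoθsə

Syllabifying with onset maximization leaves /z/ stranded (no codas are permitted; onsets may contain at most 2 consonants).
Inserting the epenthetic vowel yields /z/ → /zo/.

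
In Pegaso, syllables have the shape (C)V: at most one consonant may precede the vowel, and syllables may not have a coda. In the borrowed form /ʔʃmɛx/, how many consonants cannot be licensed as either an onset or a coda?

The consonants /ʔ/, /ʃ/, /x/ cannot be parsed into a legal (C)V syllable (no codas are permitted; onsets are limited to one consonant).

3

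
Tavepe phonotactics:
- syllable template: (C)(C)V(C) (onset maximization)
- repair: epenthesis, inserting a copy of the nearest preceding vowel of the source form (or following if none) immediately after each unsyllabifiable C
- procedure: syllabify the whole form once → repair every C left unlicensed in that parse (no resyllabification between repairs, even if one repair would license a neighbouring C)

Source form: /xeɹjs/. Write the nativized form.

The consonants /j/, /s/ cannot be parsed into a legal (C)(C)V(C) syllable (at most one coda consonant is licensed; onsets may contain at most 2 consonants).
Epenthesis after each stranded consonant: /j/ → /je/, /s/ → /se/.

xeɹjese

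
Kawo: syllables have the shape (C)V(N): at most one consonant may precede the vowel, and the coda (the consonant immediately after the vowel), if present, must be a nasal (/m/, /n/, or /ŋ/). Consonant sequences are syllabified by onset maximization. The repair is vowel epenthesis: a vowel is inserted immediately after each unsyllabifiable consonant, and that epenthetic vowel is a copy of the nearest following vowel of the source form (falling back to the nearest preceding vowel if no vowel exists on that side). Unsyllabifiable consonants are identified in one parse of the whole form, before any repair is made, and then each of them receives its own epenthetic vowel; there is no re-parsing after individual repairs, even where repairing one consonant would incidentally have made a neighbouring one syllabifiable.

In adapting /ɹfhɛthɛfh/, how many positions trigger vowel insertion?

5

The unsyllabifiable consonants are /ɹ/, /f/, /t/, /f/, /h/; each receives one epenthetic vowel.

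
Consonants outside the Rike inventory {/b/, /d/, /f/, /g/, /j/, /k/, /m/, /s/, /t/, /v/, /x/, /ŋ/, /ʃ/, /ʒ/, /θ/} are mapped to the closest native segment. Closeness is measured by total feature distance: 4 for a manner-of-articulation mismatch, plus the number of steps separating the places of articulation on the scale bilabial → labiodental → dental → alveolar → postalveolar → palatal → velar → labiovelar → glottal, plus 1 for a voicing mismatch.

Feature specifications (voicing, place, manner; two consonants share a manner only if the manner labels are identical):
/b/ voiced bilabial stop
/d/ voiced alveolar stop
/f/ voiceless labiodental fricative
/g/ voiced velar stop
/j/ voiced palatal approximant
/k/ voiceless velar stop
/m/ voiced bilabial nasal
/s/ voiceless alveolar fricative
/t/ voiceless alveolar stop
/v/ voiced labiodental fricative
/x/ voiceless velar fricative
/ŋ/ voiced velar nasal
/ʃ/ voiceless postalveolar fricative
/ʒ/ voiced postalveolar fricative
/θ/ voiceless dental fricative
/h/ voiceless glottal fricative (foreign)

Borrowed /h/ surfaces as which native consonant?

/x/ is closest: same manner (fricative), place distance 2 (glottal→velar), same voicing; total 2. Next closest is /ʃ/ at distance 4.

x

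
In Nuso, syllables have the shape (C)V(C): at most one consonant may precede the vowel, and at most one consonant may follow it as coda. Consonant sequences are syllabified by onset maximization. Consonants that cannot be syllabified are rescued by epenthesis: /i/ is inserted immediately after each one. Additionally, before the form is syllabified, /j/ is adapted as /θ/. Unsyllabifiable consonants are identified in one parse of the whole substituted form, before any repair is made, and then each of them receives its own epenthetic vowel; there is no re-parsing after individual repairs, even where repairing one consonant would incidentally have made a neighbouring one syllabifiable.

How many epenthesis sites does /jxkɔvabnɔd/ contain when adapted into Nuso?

After substitution the input is /θxkɔvabnɔd/.
The unsyllabifiable consonants are /θ/, /x/; each receives one epenthetic vowel.

2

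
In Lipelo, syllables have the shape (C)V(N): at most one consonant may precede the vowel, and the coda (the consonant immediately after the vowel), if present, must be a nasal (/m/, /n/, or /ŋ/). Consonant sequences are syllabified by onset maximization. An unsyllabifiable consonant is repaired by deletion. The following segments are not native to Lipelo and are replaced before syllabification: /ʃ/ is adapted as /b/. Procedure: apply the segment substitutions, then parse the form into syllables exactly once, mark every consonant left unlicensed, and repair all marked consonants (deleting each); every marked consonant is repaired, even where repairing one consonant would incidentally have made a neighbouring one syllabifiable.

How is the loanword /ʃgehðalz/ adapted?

Substitution: /ʃ/ → /b/, giving /bgehðalz/.
The consonants /b/, /h/, /l/, /z/ cannot be parsed into a legal (C)V(N) syllable (only a nasal (/m/, /n/, or /ŋ/) is licensed in coda position; onsets are limited to one consonant).
Each unlicensed consonant is deleted: /b/, /h/, /l/, /z/.

geða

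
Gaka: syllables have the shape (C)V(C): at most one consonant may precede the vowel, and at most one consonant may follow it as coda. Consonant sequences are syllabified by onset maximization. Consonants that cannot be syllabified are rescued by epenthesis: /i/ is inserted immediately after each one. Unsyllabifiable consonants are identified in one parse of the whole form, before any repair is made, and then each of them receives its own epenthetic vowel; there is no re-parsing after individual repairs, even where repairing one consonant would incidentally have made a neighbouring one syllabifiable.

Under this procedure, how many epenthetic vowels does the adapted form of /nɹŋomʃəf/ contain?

The unsyllabifiable consonants are /n/, /ɹ/; each receives one epenthetic vowel.

2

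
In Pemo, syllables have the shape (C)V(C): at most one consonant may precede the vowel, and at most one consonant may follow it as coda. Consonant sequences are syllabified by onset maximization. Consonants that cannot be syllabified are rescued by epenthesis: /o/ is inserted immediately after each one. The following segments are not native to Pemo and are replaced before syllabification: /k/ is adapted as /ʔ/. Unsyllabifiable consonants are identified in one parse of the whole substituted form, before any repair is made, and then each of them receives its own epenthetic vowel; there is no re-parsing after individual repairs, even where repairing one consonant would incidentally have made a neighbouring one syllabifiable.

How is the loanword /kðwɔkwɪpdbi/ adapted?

Substitution: /k/ → /ʔ/, giving /ʔðwɔʔwɪpdbi/.
Syllabifying with onset maximization leaves /ʔ/, /ð/, /d/ stranded (at most one coda consonant is licensed; onsets are limited to one consonant).
Epenthesis after each stranded consonant: /ʔ/ → /ʔo/, /ð/ → /ðo/, /d/ → /do/.

ʔoðowɔʔwɪpdobi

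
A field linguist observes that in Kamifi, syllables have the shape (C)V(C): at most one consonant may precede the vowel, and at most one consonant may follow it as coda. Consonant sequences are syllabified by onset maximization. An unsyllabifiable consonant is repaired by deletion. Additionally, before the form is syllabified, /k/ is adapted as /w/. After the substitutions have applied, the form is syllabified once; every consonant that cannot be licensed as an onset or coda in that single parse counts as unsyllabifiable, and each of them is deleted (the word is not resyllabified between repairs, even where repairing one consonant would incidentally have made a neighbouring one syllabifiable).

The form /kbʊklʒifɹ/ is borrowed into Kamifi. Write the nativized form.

bʊwʒif

Substitution: /k/ → /w/, giving /wbʊwlʒifɹ/.
The consonants /w/, /l/, /ɹ/ cannot be parsed into a legal (C)V(C) syllable (at most one coda consonant is licensed; onsets are limited to one consonant).
Each unlicensed consonant is deleted: /w/, /l/, /ɹ/.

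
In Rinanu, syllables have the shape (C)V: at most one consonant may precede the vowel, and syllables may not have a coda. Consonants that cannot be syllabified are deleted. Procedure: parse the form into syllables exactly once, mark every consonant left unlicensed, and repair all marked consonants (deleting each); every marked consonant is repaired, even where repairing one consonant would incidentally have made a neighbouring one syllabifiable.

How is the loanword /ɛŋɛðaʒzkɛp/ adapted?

ɛŋɛðakɛ

Under (C)V, the unsyllabifiable consonants are /ʒ/, /z/, /p/ (no codas are permitted; onsets are limited to one consonant).
Each unlicensed consonant is deleted: /ʒ/, /z/, /p/.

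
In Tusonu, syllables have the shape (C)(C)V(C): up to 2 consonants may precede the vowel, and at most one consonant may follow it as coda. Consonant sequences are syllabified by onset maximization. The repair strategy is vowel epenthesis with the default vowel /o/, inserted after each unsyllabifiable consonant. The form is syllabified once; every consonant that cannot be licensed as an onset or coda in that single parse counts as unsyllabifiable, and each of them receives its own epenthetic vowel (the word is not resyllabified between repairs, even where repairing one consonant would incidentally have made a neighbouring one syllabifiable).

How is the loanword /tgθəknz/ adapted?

Under (C)(C)V(C), the unsyllabifiable consonants are /t/, /n/, /z/ (at most one coda consonant is licensed; onsets may contain at most 2 consonants).
Each unlicensed consonant becomes the onset of a new syllable: /t/ → /to/, /n/ → /no/, /z/ → /zo/.

togθəknozo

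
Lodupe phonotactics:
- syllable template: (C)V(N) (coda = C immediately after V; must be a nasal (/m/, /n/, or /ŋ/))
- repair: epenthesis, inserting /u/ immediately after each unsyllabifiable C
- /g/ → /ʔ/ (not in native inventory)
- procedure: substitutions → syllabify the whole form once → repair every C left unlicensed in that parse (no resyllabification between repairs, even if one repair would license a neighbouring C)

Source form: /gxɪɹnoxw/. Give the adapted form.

Substitution: /g/ → /ʔ/, giving /ʔxɪɹnoxw/.
The consonants /ʔ/, /ɹ/, /x/, /w/ cannot be parsed into a legal (C)V(N) syllable (only a nasal (/m/, /n/, or /ŋ/) is licensed in coda position; onsets are limited to one consonant).
Each unlicensed consonant becomes the onset of a new syllable: /ʔ/ → /ʔu/, /ɹ/ → /ɹu/, /x/ → /xu/, /w/ → /wu/.

ʔuxɪɹunoxuwu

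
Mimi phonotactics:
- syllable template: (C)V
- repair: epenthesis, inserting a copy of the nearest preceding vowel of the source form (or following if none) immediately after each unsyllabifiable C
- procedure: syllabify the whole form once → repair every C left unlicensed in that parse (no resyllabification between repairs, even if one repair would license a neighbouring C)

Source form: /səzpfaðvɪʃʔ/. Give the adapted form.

Under (C)V, the unsyllabifiable consonants are /z/, /p/, /ð/, /ʃ/, /ʔ/ (no codas are permitted; onsets are limited to one consonant).
Each unlicensed consonant becomes the onset of a new syllable: /z/ → /zə/, /p/ → /pə/, /ð/ → /ða/, /ʃ/ → /ʃɪ/, /ʔ/ → /ʔɪ/.

səzəpəfaðavɪʃɪʔɪ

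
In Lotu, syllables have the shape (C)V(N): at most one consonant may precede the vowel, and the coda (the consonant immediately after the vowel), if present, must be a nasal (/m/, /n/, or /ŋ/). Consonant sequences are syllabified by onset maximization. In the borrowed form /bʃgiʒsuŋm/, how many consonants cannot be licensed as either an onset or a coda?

Under (C)V(N), the unsyllabifiable consonants are /b/, /ʃ/, /ʒ/, /m/ (only a nasal (/m/, /n/, or /ŋ/) is licensed in coda position; onsets are limited to one consonant).

4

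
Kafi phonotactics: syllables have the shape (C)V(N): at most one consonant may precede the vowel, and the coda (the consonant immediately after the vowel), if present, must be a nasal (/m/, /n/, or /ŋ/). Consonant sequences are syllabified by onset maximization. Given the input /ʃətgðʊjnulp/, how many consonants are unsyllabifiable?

Syllabifying with onset maximization leaves /t/, /g/, /j/, /l/, /p/ stranded (only a nasal (/m/, /n/, or /ŋ/) is licensed in coda position; onsets are limited to one consonant).

5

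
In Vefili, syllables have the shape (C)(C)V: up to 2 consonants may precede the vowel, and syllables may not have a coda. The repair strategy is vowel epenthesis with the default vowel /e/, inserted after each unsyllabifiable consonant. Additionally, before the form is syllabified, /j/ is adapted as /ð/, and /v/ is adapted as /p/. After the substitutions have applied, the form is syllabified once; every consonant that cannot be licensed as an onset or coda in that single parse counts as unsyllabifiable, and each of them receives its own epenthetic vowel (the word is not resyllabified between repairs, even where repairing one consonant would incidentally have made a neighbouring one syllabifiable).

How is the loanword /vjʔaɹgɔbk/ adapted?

Substitution: /v/ → /p/, /j/ → /ð/, giving /pðʔaɹgɔbk/.
The consonants /p/, /b/, /k/ cannot be parsed into a legal (C)(C)V syllable (no codas are permitted; onsets may contain at most 2 consonants).
Epenthesis after each stranded consonant: /p/ → /pe/, /b/ → /be/, /k/ → /ke/.

peðʔaɹgɔbeke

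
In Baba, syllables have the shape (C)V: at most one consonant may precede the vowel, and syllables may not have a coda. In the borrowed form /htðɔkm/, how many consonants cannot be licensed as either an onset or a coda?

4

Under (C)V, the unsyllabifiable consonants are /h/, /t/, /k/, /m/ (no codas are permitted; onsets are limited to one consonant).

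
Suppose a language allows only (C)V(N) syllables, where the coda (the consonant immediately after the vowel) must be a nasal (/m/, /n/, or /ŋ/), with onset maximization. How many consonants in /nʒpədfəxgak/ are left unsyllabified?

5

Syllabifying with onset maximization leaves /n/, /ʒ/, /d/, /x/, /k/ stranded (only a nasal (/m/, /n/, or /ŋ/) is licensed in coda position; onsets are limited to one consonant).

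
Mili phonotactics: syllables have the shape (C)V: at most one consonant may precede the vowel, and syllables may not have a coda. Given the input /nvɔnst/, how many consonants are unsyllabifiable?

4

Under (C)V, the unsyllabifiable consonants are /n/, /n/, /s/, /t/ (no codas are permitted; onsets are limited to one consonant).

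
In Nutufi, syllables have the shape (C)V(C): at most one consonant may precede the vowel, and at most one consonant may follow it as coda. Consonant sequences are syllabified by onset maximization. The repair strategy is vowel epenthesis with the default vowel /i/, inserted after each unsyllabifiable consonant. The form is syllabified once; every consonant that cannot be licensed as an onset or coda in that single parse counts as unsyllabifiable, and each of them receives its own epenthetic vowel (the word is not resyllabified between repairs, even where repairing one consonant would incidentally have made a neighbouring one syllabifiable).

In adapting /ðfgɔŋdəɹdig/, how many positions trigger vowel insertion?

The unsyllabifiable consonants are /ð/, /f/; each receives one epenthetic vowel.

2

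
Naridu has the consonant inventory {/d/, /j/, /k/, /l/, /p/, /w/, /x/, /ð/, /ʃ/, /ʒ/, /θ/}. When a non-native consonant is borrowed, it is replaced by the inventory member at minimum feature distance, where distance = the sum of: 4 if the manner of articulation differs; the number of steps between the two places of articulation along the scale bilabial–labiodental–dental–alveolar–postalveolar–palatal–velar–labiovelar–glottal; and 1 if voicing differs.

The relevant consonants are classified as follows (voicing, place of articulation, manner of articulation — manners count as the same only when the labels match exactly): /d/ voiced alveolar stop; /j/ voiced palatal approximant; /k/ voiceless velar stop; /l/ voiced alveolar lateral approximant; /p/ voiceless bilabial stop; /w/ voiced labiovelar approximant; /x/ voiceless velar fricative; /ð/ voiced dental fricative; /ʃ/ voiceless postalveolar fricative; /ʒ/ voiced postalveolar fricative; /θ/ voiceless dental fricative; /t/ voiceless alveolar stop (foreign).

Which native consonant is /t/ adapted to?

d

/d/ is closest: same manner (stop), place distance 0 (alveolar→alveolar), voicing differs (+1); total 1. Next closest is /k/ at distance 3.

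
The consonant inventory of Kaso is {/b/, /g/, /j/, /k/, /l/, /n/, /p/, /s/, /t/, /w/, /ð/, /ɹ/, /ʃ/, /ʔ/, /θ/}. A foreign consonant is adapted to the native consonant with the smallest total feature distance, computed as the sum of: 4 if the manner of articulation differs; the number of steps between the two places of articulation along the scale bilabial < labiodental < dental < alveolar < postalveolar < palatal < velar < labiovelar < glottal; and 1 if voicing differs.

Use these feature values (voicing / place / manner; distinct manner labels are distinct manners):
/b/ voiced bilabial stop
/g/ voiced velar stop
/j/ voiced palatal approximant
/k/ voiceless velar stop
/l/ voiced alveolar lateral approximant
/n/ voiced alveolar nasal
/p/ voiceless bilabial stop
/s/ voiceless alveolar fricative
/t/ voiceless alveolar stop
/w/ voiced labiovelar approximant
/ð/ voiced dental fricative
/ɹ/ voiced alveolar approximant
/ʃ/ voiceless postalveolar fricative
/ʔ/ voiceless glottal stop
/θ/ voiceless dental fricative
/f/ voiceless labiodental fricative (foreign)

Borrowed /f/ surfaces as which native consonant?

/θ/ is closest: same manner (fricative), place distance 1 (labiodental→dental), same voicing; total 1. Next closest is /s/ at distance 2.

θ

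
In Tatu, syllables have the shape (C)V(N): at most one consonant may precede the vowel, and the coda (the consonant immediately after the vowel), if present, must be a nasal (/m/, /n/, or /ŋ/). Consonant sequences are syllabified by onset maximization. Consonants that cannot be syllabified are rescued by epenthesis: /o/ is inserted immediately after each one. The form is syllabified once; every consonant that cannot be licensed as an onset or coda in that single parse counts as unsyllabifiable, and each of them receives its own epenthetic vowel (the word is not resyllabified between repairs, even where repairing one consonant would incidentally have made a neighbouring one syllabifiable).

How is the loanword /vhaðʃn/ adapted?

vohaðoʃono

Syllabifying with onset maximization leaves /v/, /ð/, /ʃ/, /n/ stranded (only a nasal (/m/, /n/, or /ŋ/) is licensed in coda position; onsets are limited to one consonant).
Inserting the epenthetic vowel yields /v/ → /vo/, /ð/ → /ðo/, /ʃ/ → /ʃo/, /n/ → /no/.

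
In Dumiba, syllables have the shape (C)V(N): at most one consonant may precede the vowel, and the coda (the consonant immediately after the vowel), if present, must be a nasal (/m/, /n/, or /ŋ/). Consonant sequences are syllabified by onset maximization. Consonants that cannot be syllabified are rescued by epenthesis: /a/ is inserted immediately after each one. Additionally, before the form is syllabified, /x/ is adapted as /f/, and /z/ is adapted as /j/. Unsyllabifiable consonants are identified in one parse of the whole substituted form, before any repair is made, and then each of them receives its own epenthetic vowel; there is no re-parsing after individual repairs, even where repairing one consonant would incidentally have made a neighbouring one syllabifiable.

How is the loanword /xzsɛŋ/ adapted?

Substitution: /x/ → /f/, /z/ → /j/, giving /fjsɛŋ/.
The consonants /f/, /j/ cannot be parsed into a legal (C)V(N) syllable (only a nasal (/m/, /n/, or /ŋ/) is licensed in coda position; onsets are limited to one consonant).
Epenthesis after each stranded consonant: /f/ → /fa/, /j/ → /ja/.

fajasɛŋ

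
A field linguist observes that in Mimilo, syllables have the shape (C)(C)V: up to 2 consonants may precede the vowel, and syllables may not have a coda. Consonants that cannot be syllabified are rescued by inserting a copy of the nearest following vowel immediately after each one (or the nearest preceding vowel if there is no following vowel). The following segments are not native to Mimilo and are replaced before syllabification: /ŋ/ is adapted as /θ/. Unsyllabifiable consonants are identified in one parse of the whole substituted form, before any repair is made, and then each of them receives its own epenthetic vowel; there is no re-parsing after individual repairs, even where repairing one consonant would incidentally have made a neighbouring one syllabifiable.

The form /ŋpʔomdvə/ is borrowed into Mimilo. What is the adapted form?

θopʔomədvə

Substitution: /ŋ/ → /θ/, giving /θpʔomdvə/.
The consonants /θ/, /m/ cannot be parsed into a legal (C)(C)V syllable (no codas are permitted; onsets may contain at most 2 consonants).
Epenthesis after each stranded consonant: /θ/ → /θo/, /m/ → /mə/.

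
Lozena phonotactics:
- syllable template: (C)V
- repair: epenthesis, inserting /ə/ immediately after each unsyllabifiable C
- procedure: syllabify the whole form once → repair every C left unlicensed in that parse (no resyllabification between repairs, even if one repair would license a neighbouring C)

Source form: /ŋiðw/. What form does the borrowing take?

Under (C)V, the unsyllabifiable consonants are /ð/, /w/ (no codas are permitted; onsets are limited to one consonant).
Each unlicensed consonant becomes the onset of a new syllable: /ð/ → /ðə/, /w/ → /wə/.

ŋiðəwə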